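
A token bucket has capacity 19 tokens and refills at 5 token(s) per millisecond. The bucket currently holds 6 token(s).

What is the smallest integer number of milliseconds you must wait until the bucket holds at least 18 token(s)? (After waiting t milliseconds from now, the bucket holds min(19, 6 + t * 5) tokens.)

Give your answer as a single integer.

Need 6 + t * 5 >= 18, so t >= 12/5.
Smallest integer t = ceil(12/5) = 3.

Answer: 3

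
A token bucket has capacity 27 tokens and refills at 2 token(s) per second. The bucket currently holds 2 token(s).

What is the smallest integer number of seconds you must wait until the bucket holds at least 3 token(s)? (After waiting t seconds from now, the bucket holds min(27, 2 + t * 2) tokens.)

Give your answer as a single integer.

Answer: 1

Derivation:
Need 2 + t * 2 >= 3, so t >= 1/2.
Smallest integer t = ceil(1/2) = 1.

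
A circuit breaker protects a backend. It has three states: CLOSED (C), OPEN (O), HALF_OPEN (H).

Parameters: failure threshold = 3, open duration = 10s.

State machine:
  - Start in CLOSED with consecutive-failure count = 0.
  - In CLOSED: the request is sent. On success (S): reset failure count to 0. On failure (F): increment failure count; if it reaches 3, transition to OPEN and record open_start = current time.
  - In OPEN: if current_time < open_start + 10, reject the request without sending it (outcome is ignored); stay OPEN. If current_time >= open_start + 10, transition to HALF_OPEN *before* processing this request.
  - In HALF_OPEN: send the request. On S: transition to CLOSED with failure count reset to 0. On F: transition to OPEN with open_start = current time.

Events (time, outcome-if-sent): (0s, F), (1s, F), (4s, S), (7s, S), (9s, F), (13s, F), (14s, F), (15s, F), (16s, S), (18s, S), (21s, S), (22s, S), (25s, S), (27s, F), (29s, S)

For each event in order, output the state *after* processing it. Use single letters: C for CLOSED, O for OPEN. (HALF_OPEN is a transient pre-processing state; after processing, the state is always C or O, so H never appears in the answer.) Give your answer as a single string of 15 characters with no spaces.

Answer: CCCCCCOOOOOOCCC

Derivation:
State after each event:
  event#1 t=0s outcome=F: state=CLOSED
  event#2 t=1s outcome=F: state=CLOSED
  event#3 t=4s outcome=S: state=CLOSED
  event#4 t=7s outcome=S: state=CLOSED
  event#5 t=9s outcome=F: state=CLOSED
  event#6 t=13s outcome=F: state=CLOSED
  event#7 t=14s outcome=F: state=OPEN
  event#8 t=15s outcome=F: state=OPEN
  event#9 t=16s outcome=S: state=OPEN
  event#10 t=18s outcome=S: state=OPEN
  event#11 t=21s outcome=S: state=OPEN
  event#12 t=22s outcome=S: state=OPEN
  event#13 t=25s outcome=S: state=CLOSED
  event#14 t=27s outcome=F: state=CLOSED
  event#15 t=29s outcome=S: state=CLOSED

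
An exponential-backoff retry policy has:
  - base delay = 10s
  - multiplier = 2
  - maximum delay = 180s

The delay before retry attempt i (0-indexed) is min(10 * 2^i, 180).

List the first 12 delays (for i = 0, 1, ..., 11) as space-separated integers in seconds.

Answer: 10 20 40 80 160 180 180 180 180 180 180 180

Derivation:
Computing each delay:
  i=0: min(10*2^0, 180) = 10
  i=1: min(10*2^1, 180) = 20
  i=2: min(10*2^2, 180) = 40
  i=3: min(10*2^3, 180) = 80
  i=4: min(10*2^4, 180) = 160
  i=5: min(10*2^5, 180) = 180
  i=6: min(10*2^6, 180) = 180
  i=7: min(10*2^7, 180) = 180
  i=8: min(10*2^8, 180) = 180
  i=9: min(10*2^9, 180) = 180
  i=10: min(10*2^10, 180) = 180
  i=11: min(10*2^11, 180) = 180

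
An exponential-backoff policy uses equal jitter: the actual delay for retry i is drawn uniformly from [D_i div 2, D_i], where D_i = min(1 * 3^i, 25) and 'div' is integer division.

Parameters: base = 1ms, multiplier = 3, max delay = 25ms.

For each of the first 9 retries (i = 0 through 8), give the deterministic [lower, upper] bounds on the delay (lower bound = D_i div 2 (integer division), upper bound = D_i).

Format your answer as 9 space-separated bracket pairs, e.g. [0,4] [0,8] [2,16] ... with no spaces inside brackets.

Answer: [0,1] [1,3] [4,9] [12,25] [12,25] [12,25] [12,25] [12,25] [12,25]

Derivation:
Computing bounds per retry:
  i=0: D_i=min(1*3^0,25)=1, bounds=[0,1]
  i=1: D_i=min(1*3^1,25)=3, bounds=[1,3]
  i=2: D_i=min(1*3^2,25)=9, bounds=[4,9]
  i=3: D_i=min(1*3^3,25)=25, bounds=[12,25]
  i=4: D_i=min(1*3^4,25)=25, bounds=[12,25]
  i=5: D_i=min(1*3^5,25)=25, bounds=[12,25]
  i=6: D_i=min(1*3^6,25)=25, bounds=[12,25]
  i=7: D_i=min(1*3^7,25)=25, bounds=[12,25]
  i=8: D_i=min(1*3^8,25)=25, bounds=[12,25]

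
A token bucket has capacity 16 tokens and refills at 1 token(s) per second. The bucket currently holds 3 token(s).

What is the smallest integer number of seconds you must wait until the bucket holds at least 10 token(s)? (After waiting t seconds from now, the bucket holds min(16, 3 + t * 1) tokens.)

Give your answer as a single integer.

Need 3 + t * 1 >= 10, so t >= 7/1.
Smallest integer t = ceil(7/1) = 7.

Answer: 7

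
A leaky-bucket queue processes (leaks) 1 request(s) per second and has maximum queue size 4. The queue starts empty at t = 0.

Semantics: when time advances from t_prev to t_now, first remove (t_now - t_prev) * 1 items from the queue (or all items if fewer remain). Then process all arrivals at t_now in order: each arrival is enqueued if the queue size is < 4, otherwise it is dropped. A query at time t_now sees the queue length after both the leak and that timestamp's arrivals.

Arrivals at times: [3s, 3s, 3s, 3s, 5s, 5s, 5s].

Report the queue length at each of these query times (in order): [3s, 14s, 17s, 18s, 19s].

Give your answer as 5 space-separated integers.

Queue lengths at query times:
  query t=3s: backlog = 4
  query t=14s: backlog = 0
  query t=17s: backlog = 0
  query t=18s: backlog = 0
  query t=19s: backlog = 0

Answer: 4 0 0 0 0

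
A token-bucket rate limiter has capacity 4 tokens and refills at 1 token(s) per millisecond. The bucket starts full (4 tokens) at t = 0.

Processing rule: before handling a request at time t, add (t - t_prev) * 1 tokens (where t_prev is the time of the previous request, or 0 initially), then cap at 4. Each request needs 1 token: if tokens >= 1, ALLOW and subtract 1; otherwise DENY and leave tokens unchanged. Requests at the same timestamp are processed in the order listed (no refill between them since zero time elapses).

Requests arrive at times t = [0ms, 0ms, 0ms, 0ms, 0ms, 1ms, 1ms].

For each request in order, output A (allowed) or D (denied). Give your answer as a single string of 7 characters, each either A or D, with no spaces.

Simulating step by step:
  req#1 t=0ms: ALLOW
  req#2 t=0ms: ALLOW
  req#3 t=0ms: ALLOW
  req#4 t=0ms: ALLOW
  req#5 t=0ms: DENY
  req#6 t=1ms: ALLOW
  req#7 t=1ms: DENY

Answer: AAAADAD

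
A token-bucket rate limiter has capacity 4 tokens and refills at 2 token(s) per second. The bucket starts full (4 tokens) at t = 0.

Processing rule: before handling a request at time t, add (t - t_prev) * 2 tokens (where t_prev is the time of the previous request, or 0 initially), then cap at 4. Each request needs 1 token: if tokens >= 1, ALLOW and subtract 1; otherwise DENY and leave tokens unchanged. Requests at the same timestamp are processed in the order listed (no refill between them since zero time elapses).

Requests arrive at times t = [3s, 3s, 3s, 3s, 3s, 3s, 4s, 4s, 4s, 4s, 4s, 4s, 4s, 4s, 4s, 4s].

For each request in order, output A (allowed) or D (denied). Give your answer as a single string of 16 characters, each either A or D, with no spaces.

Simulating step by step:
  req#1 t=3s: ALLOW
  req#2 t=3s: ALLOW
  req#3 t=3s: ALLOW
  req#4 t=3s: ALLOW
  req#5 t=3s: DENY
  req#6 t=3s: DENY
  req#7 t=4s: ALLOW
  req#8 t=4s: ALLOW
  req#9 t=4s: DENY
  req#10 t=4s: DENY
  req#11 t=4s: DENY
  req#12 t=4s: DENY
  req#13 t=4s: DENY
  req#14 t=4s: DENY
  req#15 t=4s: DENY
  req#16 t=4s: DENY

Answer: AAAADDAADDDDDDDD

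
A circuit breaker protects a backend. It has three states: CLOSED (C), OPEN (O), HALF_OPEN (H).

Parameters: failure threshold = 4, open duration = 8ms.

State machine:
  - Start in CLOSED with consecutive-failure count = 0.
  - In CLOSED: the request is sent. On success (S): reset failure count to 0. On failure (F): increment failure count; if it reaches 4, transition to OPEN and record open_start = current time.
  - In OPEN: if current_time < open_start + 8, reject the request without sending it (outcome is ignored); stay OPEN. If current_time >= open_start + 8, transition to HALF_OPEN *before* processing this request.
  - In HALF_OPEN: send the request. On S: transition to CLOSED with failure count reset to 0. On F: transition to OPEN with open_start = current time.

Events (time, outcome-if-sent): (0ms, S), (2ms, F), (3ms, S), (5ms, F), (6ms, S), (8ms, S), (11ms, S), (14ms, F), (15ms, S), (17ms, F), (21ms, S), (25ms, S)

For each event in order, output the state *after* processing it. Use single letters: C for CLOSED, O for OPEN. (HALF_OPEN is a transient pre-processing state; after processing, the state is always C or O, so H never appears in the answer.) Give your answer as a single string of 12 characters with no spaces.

State after each event:
  event#1 t=0ms outcome=S: state=CLOSED
  event#2 t=2ms outcome=F: state=CLOSED
  event#3 t=3ms outcome=S: state=CLOSED
  event#4 t=5ms outcome=F: state=CLOSED
  event#5 t=6ms outcome=S: state=CLOSED
  event#6 t=8ms outcome=S: state=CLOSED
  event#7 t=11ms outcome=S: state=CLOSED
  event#8 t=14ms outcome=F: state=CLOSED
  event#9 t=15ms outcome=S: state=CLOSED
  event#10 t=17ms outcome=F: state=CLOSED
  event#11 t=21ms outcome=S: state=CLOSED
  event#12 t=25ms outcome=S: state=CLOSED

Answer: CCCCCCCCCCCC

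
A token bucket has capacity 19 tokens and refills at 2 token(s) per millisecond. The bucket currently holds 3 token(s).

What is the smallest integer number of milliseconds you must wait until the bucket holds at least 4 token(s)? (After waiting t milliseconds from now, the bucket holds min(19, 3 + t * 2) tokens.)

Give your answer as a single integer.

Need 3 + t * 2 >= 4, so t >= 1/2.
Smallest integer t = ceil(1/2) = 1.

Answer: 1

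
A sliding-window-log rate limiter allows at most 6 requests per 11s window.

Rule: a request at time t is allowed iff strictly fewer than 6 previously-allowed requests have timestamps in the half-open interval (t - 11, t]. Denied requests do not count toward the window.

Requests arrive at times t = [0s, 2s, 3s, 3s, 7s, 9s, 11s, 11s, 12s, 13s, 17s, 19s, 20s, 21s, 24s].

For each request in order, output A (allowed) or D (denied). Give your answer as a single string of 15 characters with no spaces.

Tracking allowed requests in the window:
  req#1 t=0s: ALLOW
  req#2 t=2s: ALLOW
  req#3 t=3s: ALLOW
  req#4 t=3s: ALLOW
  req#5 t=7s: ALLOW
  req#6 t=9s: ALLOW
  req#7 t=11s: ALLOW
  req#8 t=11s: DENY
  req#9 t=12s: DENY
  req#10 t=13s: ALLOW
  req#11 t=17s: ALLOW
  req#12 t=19s: ALLOW
  req#13 t=20s: ALLOW
  req#14 t=21s: ALLOW
  req#15 t=24s: ALLOW

Answer: AAAAAAADDAAAAAA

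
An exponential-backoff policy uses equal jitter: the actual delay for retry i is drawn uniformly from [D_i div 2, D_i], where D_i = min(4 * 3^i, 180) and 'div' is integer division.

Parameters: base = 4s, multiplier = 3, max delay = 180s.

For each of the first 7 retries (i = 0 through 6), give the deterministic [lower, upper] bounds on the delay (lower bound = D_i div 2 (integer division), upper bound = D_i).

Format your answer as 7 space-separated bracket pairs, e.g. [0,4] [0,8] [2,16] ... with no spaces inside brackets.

Answer: [2,4] [6,12] [18,36] [54,108] [90,180] [90,180] [90,180]

Derivation:
Computing bounds per retry:
  i=0: D_i=min(4*3^0,180)=4, bounds=[2,4]
  i=1: D_i=min(4*3^1,180)=12, bounds=[6,12]
  i=2: D_i=min(4*3^2,180)=36, bounds=[18,36]
  i=3: D_i=min(4*3^3,180)=108, bounds=[54,108]
  i=4: D_i=min(4*3^4,180)=180, bounds=[90,180]
  i=5: D_i=min(4*3^5,180)=180, bounds=[90,180]
  i=6: D_i=min(4*3^6,180)=180, bounds=[90,180]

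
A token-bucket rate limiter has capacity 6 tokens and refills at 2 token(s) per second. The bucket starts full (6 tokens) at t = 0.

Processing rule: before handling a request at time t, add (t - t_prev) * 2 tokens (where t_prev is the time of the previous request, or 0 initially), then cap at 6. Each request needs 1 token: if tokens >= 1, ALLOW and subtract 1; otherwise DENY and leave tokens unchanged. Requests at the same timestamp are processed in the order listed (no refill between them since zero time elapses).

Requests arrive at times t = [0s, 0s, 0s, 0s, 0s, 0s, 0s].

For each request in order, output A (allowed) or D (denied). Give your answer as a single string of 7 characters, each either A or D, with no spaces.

Simulating step by step:
  req#1 t=0s: ALLOW
  req#2 t=0s: ALLOW
  req#3 t=0s: ALLOW
  req#4 t=0s: ALLOW
  req#5 t=0s: ALLOW
  req#6 t=0s: ALLOW
  req#7 t=0s: DENY

Answer: AAAAAAD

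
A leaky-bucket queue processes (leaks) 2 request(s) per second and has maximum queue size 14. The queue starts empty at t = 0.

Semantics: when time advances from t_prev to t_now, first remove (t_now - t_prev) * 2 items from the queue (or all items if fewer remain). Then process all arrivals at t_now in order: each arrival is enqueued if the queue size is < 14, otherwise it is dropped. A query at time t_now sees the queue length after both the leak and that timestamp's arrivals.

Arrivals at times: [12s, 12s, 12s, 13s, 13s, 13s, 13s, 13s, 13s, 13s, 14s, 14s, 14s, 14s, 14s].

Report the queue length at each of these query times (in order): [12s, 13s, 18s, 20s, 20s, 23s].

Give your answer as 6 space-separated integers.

Queue lengths at query times:
  query t=12s: backlog = 3
  query t=13s: backlog = 8
  query t=18s: backlog = 3
  query t=20s: backlog = 0
  query t=20s: backlog = 0
  query t=23s: backlog = 0

Answer: 3 8 3 0 0 0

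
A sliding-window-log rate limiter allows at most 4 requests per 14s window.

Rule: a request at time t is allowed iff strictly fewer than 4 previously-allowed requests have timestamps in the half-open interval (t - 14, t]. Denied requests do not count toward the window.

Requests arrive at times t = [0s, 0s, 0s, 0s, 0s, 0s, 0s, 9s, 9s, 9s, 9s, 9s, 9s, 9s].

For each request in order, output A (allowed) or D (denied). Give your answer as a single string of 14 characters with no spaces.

Answer: AAAADDDDDDDDDD

Derivation:
Tracking allowed requests in the window:
  req#1 t=0s: ALLOW
  req#2 t=0s: ALLOW
  req#3 t=0s: ALLOW
  req#4 t=0s: ALLOW
  req#5 t=0s: DENY
  req#6 t=0s: DENY
  req#7 t=0s: DENY
  req#8 t=9s: DENY
  req#9 t=9s: DENY
  req#10 t=9s: DENY
  req#11 t=9s: DENY
  req#12 t=9s: DENY
  req#13 t=9s: DENY
  req#14 t=9s: DENY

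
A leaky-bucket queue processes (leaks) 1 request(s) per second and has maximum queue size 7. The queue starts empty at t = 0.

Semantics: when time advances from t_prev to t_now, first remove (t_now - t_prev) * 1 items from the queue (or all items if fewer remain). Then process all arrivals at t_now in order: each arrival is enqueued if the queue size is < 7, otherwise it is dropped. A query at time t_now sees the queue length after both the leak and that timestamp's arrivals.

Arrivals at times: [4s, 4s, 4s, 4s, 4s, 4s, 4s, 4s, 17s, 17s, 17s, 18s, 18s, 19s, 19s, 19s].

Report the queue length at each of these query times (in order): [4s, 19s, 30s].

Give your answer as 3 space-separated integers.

Queue lengths at query times:
  query t=4s: backlog = 7
  query t=19s: backlog = 6
  query t=30s: backlog = 0

Answer: 7 6 0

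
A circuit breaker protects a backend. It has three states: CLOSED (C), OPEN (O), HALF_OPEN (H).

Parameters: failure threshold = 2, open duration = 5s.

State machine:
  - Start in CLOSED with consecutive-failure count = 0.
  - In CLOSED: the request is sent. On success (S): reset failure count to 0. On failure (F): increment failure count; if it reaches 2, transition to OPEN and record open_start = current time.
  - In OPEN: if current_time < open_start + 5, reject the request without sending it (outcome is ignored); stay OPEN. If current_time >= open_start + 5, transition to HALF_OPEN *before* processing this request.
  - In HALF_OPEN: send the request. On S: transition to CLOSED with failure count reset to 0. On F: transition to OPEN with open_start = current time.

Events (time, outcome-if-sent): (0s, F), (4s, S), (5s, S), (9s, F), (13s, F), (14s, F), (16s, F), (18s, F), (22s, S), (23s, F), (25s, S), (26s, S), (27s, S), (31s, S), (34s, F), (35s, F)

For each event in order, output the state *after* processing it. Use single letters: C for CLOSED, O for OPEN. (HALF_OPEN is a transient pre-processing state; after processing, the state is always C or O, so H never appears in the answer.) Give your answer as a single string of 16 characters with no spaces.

Answer: CCCCOOOOOOOOOCCO

Derivation:
State after each event:
  event#1 t=0s outcome=F: state=CLOSED
  event#2 t=4s outcome=S: state=CLOSED
  event#3 t=5s outcome=S: state=CLOSED
  event#4 t=9s outcome=F: state=CLOSED
  event#5 t=13s outcome=F: state=OPEN
  event#6 t=14s outcome=F: state=OPEN
  event#7 t=16s outcome=F: state=OPEN
  event#8 t=18s outcome=F: state=OPEN
  event#9 t=22s outcome=S: state=OPEN
  event#10 t=23s outcome=F: state=OPEN
  event#11 t=25s outcome=S: state=OPEN
  event#12 t=26s outcome=S: state=OPEN
  event#13 t=27s outcome=S: state=OPEN
  event#14 t=31s outcome=S: state=CLOSED
  event#15 t=34s outcome=F: state=CLOSED
  event#16 t=35s outcome=F: state=OPEN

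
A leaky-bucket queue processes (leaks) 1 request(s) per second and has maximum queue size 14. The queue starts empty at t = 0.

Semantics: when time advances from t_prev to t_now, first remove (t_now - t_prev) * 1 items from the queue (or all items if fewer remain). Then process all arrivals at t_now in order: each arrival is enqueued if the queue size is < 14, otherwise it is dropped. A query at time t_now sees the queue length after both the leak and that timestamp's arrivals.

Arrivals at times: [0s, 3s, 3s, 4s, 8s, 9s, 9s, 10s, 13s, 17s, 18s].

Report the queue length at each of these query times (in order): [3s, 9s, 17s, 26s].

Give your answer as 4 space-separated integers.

Answer: 2 2 1 0

Derivation:
Queue lengths at query times:
  query t=3s: backlog = 2
  query t=9s: backlog = 2
  query t=17s: backlog = 1
  query t=26s: backlog = 0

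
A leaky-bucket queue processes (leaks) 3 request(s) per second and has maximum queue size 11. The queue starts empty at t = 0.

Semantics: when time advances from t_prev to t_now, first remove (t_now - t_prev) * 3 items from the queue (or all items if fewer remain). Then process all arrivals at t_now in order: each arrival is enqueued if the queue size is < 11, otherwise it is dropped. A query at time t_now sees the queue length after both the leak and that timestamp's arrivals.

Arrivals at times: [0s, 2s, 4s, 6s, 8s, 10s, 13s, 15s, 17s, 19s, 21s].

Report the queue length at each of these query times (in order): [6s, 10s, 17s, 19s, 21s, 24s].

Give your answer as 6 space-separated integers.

Answer: 1 1 1 1 1 0

Derivation:
Queue lengths at query times:
  query t=6s: backlog = 1
  query t=10s: backlog = 1
  query t=17s: backlog = 1
  query t=19s: backlog = 1
  query t=21s: backlog = 1
  query t=24s: backlog = 0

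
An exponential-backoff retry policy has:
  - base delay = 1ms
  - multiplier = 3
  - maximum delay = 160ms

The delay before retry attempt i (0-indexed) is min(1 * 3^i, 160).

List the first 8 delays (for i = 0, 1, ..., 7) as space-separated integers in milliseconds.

Computing each delay:
  i=0: min(1*3^0, 160) = 1
  i=1: min(1*3^1, 160) = 3
  i=2: min(1*3^2, 160) = 9
  i=3: min(1*3^3, 160) = 27
  i=4: min(1*3^4, 160) = 81
  i=5: min(1*3^5, 160) = 160
  i=6: min(1*3^6, 160) = 160
  i=7: min(1*3^7, 160) = 160

Answer: 1 3 9 27 81 160 160 160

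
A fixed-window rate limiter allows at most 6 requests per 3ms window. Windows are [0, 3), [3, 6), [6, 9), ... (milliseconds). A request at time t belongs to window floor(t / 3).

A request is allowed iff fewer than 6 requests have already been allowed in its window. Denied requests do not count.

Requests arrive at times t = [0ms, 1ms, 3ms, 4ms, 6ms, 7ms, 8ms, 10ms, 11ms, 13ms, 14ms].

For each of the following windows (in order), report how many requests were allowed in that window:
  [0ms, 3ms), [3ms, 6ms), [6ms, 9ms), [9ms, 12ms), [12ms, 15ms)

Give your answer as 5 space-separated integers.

Answer: 2 2 3 2 2

Derivation:
Processing requests:
  req#1 t=0ms (window 0): ALLOW
  req#2 t=1ms (window 0): ALLOW
  req#3 t=3ms (window 1): ALLOW
  req#4 t=4ms (window 1): ALLOW
  req#5 t=6ms (window 2): ALLOW
  req#6 t=7ms (window 2): ALLOW
  req#7 t=8ms (window 2): ALLOW
  req#8 t=10ms (window 3): ALLOW
  req#9 t=11ms (window 3): ALLOW
  req#10 t=13ms (window 4): ALLOW
  req#11 t=14ms (window 4): ALLOW

Allowed counts by window: 2 2 3 2 2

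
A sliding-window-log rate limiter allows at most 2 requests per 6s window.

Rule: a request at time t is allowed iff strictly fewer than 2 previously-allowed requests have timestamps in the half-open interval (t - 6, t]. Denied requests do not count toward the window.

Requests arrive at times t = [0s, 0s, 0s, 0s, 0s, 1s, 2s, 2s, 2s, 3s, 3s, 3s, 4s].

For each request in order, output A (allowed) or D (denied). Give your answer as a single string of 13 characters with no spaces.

Answer: AADDDDDDDDDDD

Derivation:
Tracking allowed requests in the window:
  req#1 t=0s: ALLOW
  req#2 t=0s: ALLOW
  req#3 t=0s: DENY
  req#4 t=0s: DENY
  req#5 t=0s: DENY
  req#6 t=1s: DENY
  req#7 t=2s: DENY
  req#8 t=2s: DENY
  req#9 t=2s: DENY
  req#10 t=3s: DENY
  req#11 t=3s: DENY
  req#12 t=3s: DENY
  req#13 t=4s: DENY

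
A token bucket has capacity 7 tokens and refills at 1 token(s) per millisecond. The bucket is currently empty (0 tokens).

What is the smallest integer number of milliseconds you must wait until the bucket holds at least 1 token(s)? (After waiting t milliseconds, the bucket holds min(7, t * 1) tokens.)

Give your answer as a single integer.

Answer: 1

Derivation:
Need t * 1 >= 1, so t >= 1/1.
Smallest integer t = ceil(1/1) = 1.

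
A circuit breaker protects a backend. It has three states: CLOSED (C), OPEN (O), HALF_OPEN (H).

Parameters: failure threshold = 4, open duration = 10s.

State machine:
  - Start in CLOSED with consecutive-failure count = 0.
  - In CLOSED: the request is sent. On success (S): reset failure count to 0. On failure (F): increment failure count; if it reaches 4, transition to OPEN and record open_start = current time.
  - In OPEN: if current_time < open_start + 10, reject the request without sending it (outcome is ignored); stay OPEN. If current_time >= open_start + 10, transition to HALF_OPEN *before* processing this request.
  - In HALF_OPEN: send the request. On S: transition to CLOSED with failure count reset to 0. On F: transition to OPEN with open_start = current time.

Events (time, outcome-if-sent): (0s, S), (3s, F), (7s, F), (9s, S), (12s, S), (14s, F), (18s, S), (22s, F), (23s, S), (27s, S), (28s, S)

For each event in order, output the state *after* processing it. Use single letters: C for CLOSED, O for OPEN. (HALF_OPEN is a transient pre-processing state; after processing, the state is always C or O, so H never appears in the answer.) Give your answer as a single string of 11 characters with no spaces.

State after each event:
  event#1 t=0s outcome=S: state=CLOSED
  event#2 t=3s outcome=F: state=CLOSED
  event#3 t=7s outcome=F: state=CLOSED
  event#4 t=9s outcome=S: state=CLOSED
  event#5 t=12s outcome=S: state=CLOSED
  event#6 t=14s outcome=F: state=CLOSED
  event#7 t=18s outcome=S: state=CLOSED
  event#8 t=22s outcome=F: state=CLOSED
  event#9 t=23s outcome=S: state=CLOSED
  event#10 t=27s outcome=S: state=CLOSED
  event#11 t=28s outcome=S: state=CLOSED

Answer: CCCCCCCCCCC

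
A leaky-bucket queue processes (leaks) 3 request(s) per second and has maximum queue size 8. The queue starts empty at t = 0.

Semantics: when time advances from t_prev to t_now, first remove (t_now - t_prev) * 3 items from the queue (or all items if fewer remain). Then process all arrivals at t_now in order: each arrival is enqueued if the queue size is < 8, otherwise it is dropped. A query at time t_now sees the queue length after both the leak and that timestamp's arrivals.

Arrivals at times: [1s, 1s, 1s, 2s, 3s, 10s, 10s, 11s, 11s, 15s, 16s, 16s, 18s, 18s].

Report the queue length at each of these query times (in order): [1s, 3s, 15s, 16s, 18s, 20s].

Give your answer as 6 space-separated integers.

Answer: 3 1 1 2 2 0

Derivation:
Queue lengths at query times:
  query t=1s: backlog = 3
  query t=3s: backlog = 1
  query t=15s: backlog = 1
  query t=16s: backlog = 2
  query t=18s: backlog = 2
  query t=20s: backlog = 0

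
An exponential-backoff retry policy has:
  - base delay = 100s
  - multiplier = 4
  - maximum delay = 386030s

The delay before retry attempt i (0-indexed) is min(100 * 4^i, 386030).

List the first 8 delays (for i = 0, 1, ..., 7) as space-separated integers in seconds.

Answer: 100 400 1600 6400 25600 102400 386030 386030

Derivation:
Computing each delay:
  i=0: min(100*4^0, 386030) = 100
  i=1: min(100*4^1, 386030) = 400
  i=2: min(100*4^2, 386030) = 1600
  i=3: min(100*4^3, 386030) = 6400
  i=4: min(100*4^4, 386030) = 25600
  i=5: min(100*4^5, 386030) = 102400
  i=6: min(100*4^6, 386030) = 386030
  i=7: min(100*4^7, 386030) = 386030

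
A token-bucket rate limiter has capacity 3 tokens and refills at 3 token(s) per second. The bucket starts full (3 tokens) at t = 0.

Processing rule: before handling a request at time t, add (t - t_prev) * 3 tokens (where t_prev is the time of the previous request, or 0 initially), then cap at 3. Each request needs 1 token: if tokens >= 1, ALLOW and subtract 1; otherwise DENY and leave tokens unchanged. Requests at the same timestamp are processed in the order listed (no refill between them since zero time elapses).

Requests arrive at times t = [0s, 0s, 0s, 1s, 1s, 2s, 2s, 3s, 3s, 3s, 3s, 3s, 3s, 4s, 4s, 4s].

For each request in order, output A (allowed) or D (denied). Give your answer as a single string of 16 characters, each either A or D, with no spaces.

Answer: AAAAAAAAAADDDAAA

Derivation:
Simulating step by step:
  req#1 t=0s: ALLOW
  req#2 t=0s: ALLOW
  req#3 t=0s: ALLOW
  req#4 t=1s: ALLOW
  req#5 t=1s: ALLOW
  req#6 t=2s: ALLOW
  req#7 t=2s: ALLOW
  req#8 t=3s: ALLOW
  req#9 t=3s: ALLOW
  req#10 t=3s: ALLOW
  req#11 t=3s: DENY
  req#12 t=3s: DENY
  req#13 t=3s: DENY
  req#14 t=4s: ALLOW
  req#15 t=4s: ALLOW
  req#16 t=4s: ALLOW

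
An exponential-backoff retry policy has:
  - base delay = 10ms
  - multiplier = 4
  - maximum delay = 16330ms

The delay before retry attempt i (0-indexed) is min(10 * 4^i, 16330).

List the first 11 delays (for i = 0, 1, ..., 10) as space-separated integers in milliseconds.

Answer: 10 40 160 640 2560 10240 16330 16330 16330 16330 16330

Derivation:
Computing each delay:
  i=0: min(10*4^0, 16330) = 10
  i=1: min(10*4^1, 16330) = 40
  i=2: min(10*4^2, 16330) = 160
  i=3: min(10*4^3, 16330) = 640
  i=4: min(10*4^4, 16330) = 2560
  i=5: min(10*4^5, 16330) = 10240
  i=6: min(10*4^6, 16330) = 16330
  i=7: min(10*4^7, 16330) = 16330
  i=8: min(10*4^8, 16330) = 16330
  i=9: min(10*4^9, 16330) = 16330
  i=10: min(10*4^10, 16330) = 16330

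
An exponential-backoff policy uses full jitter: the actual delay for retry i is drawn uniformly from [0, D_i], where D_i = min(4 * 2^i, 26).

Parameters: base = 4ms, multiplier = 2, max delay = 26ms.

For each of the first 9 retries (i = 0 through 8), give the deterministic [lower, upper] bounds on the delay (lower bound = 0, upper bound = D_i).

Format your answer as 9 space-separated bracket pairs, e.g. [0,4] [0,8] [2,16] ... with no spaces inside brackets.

Computing bounds per retry:
  i=0: D_i=min(4*2^0,26)=4, bounds=[0,4]
  i=1: D_i=min(4*2^1,26)=8, bounds=[0,8]
  i=2: D_i=min(4*2^2,26)=16, bounds=[0,16]
  i=3: D_i=min(4*2^3,26)=26, bounds=[0,26]
  i=4: D_i=min(4*2^4,26)=26, bounds=[0,26]
  i=5: D_i=min(4*2^5,26)=26, bounds=[0,26]
  i=6: D_i=min(4*2^6,26)=26, bounds=[0,26]
  i=7: D_i=min(4*2^7,26)=26, bounds=[0,26]
  i=8: D_i=min(4*2^8,26)=26, bounds=[0,26]

Answer: [0,4] [0,8] [0,16] [0,26] [0,26] [0,26] [0,26] [0,26] [0,26]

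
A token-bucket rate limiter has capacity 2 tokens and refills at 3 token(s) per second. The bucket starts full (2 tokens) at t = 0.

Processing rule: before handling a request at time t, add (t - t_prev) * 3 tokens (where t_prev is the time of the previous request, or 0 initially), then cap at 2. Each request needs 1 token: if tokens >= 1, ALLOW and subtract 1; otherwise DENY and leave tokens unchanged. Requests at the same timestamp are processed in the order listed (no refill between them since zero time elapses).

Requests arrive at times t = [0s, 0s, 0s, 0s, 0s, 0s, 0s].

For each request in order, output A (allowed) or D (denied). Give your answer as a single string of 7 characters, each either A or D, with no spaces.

Answer: AADDDDD

Derivation:
Simulating step by step:
  req#1 t=0s: ALLOW
  req#2 t=0s: ALLOW
  req#3 t=0s: DENY
  req#4 t=0s: DENY
  req#5 t=0s: DENY
  req#6 t=0s: DENY
  req#7 t=0s: DENY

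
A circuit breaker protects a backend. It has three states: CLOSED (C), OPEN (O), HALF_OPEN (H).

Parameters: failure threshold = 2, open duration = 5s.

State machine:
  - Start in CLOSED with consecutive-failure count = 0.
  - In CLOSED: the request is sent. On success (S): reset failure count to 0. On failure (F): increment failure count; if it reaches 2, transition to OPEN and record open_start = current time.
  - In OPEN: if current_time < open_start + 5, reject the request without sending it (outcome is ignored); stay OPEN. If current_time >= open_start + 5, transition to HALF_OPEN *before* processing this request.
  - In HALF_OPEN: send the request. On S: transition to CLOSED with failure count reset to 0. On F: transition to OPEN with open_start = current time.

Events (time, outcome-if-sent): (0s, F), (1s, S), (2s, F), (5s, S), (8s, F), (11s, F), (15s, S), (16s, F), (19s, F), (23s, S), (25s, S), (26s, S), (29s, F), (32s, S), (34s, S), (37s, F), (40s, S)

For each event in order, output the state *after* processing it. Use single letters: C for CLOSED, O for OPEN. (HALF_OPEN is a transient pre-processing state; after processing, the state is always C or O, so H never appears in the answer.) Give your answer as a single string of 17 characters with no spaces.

State after each event:
  event#1 t=0s outcome=F: state=CLOSED
  event#2 t=1s outcome=S: state=CLOSED
  event#3 t=2s outcome=F: state=CLOSED
  event#4 t=5s outcome=S: state=CLOSED
  event#5 t=8s outcome=F: state=CLOSED
  event#6 t=11s outcome=F: state=OPEN
  event#7 t=15s outcome=S: state=OPEN
  event#8 t=16s outcome=F: state=OPEN
  event#9 t=19s outcome=F: state=OPEN
  event#10 t=23s outcome=S: state=CLOSED
  event#11 t=25s outcome=S: state=CLOSED
  event#12 t=26s outcome=S: state=CLOSED
  event#13 t=29s outcome=F: state=CLOSED
  event#14 t=32s outcome=S: state=CLOSED
  event#15 t=34s outcome=S: state=CLOSED
  event#16 t=37s outcome=F: state=CLOSED
  event#17 t=40s outcome=S: state=CLOSED

Answer: CCCCCOOOOCCCCCCCC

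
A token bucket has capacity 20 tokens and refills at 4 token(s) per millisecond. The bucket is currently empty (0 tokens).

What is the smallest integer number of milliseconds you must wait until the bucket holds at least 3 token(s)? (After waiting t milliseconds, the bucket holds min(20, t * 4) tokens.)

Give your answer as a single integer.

Answer: 1

Derivation:
Need t * 4 >= 3, so t >= 3/4.
Smallest integer t = ceil(3/4) = 1.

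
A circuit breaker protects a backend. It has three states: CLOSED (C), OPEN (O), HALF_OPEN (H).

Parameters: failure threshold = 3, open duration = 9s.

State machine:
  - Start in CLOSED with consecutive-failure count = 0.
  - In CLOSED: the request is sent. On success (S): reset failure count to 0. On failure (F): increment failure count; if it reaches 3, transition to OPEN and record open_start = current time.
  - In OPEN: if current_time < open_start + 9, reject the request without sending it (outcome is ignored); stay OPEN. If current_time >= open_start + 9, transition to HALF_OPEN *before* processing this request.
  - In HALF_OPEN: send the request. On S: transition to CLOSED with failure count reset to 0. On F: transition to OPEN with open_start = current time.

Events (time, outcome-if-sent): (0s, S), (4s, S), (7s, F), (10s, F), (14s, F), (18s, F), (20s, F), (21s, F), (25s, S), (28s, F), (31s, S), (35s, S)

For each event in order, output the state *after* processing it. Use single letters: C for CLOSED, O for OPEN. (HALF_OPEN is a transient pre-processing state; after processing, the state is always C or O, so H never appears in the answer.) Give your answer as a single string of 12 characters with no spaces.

State after each event:
  event#1 t=0s outcome=S: state=CLOSED
  event#2 t=4s outcome=S: state=CLOSED
  event#3 t=7s outcome=F: state=CLOSED
  event#4 t=10s outcome=F: state=CLOSED
  event#5 t=14s outcome=F: state=OPEN
  event#6 t=18s outcome=F: state=OPEN
  event#7 t=20s outcome=F: state=OPEN
  event#8 t=21s outcome=F: state=OPEN
  event#9 t=25s outcome=S: state=CLOSED
  event#10 t=28s outcome=F: state=CLOSED
  event#11 t=31s outcome=S: state=CLOSED
  event#12 t=35s outcome=S: state=CLOSED

Answer: CCCCOOOOCCCC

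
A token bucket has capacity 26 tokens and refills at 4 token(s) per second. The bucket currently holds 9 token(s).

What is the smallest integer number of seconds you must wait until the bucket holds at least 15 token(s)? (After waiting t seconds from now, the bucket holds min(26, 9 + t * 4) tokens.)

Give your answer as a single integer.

Need 9 + t * 4 >= 15, so t >= 6/4.
Smallest integer t = ceil(6/4) = 2.

Answer: 2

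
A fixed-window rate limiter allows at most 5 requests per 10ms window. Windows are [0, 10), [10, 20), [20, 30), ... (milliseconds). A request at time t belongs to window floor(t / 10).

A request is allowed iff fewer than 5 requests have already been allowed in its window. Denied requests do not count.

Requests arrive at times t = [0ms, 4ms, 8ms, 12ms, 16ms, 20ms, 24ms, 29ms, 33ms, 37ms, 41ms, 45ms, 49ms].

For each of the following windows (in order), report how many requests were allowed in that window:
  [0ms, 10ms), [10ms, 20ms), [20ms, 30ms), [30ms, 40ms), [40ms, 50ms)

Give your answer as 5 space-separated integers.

Answer: 3 2 3 2 3

Derivation:
Processing requests:
  req#1 t=0ms (window 0): ALLOW
  req#2 t=4ms (window 0): ALLOW
  req#3 t=8ms (window 0): ALLOW
  req#4 t=12ms (window 1): ALLOW
  req#5 t=16ms (window 1): ALLOW
  req#6 t=20ms (window 2): ALLOW
  req#7 t=24ms (window 2): ALLOW
  req#8 t=29ms (window 2): ALLOW
  req#9 t=33ms (window 3): ALLOW
  req#10 t=37ms (window 3): ALLOW
  req#11 t=41ms (window 4): ALLOW
  req#12 t=45ms (window 4): ALLOW
  req#13 t=49ms (window 4): ALLOW

Allowed counts by window: 3 2 3 2 3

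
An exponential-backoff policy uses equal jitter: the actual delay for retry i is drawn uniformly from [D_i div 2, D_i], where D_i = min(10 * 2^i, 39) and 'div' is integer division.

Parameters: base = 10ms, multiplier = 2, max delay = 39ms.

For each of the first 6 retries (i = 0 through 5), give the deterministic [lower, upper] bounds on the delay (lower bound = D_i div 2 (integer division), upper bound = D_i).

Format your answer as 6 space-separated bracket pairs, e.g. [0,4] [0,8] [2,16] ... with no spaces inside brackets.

Computing bounds per retry:
  i=0: D_i=min(10*2^0,39)=10, bounds=[5,10]
  i=1: D_i=min(10*2^1,39)=20, bounds=[10,20]
  i=2: D_i=min(10*2^2,39)=39, bounds=[19,39]
  i=3: D_i=min(10*2^3,39)=39, bounds=[19,39]
  i=4: D_i=min(10*2^4,39)=39, bounds=[19,39]
  i=5: D_i=min(10*2^5,39)=39, bounds=[19,39]

Answer: [5,10] [10,20] [19,39] [19,39] [19,39] [19,39]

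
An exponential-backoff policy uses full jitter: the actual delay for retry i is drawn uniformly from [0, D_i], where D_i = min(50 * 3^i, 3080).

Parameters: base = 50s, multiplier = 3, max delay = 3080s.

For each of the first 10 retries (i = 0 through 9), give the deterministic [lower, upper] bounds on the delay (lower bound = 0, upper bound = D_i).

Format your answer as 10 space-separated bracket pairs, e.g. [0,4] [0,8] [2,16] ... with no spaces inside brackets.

Answer: [0,50] [0,150] [0,450] [0,1350] [0,3080] [0,3080] [0,3080] [0,3080] [0,3080] [0,3080]

Derivation:
Computing bounds per retry:
  i=0: D_i=min(50*3^0,3080)=50, bounds=[0,50]
  i=1: D_i=min(50*3^1,3080)=150, bounds=[0,150]
  i=2: D_i=min(50*3^2,3080)=450, bounds=[0,450]
  i=3: D_i=min(50*3^3,3080)=1350, bounds=[0,1350]
  i=4: D_i=min(50*3^4,3080)=3080, bounds=[0,3080]
  i=5: D_i=min(50*3^5,3080)=3080, bounds=[0,3080]
  i=6: D_i=min(50*3^6,3080)=3080, bounds=[0,3080]
  i=7: D_i=min(50*3^7,3080)=3080, bounds=[0,3080]
  i=8: D_i=min(50*3^8,3080)=3080, bounds=[0,3080]
  i=9: D_i=min(50*3^9,3080)=3080, bounds=[0,3080]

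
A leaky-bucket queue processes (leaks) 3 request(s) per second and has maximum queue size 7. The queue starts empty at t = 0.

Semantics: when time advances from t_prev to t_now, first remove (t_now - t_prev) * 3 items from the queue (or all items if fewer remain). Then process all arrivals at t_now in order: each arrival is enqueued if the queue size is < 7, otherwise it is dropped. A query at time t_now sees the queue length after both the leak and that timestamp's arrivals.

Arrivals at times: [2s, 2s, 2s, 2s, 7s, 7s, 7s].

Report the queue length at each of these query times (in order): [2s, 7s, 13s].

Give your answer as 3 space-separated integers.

Answer: 4 3 0

Derivation:
Queue lengths at query times:
  query t=2s: backlog = 4
  query t=7s: backlog = 3
  query t=13s: backlog = 0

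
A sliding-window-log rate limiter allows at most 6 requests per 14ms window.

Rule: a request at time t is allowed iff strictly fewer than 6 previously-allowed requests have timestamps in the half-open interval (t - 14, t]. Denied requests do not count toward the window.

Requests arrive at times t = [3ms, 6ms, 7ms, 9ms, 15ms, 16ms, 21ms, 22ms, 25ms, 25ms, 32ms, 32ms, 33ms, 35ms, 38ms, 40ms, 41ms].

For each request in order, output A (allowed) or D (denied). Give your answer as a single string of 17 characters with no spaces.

Tracking allowed requests in the window:
  req#1 t=3ms: ALLOW
  req#2 t=6ms: ALLOW
  req#3 t=7ms: ALLOW
  req#4 t=9ms: ALLOW
  req#5 t=15ms: ALLOW
  req#6 t=16ms: ALLOW
  req#7 t=21ms: ALLOW
  req#8 t=22ms: ALLOW
  req#9 t=25ms: ALLOW
  req#10 t=25ms: ALLOW
  req#11 t=32ms: ALLOW
  req#12 t=32ms: ALLOW
  req#13 t=33ms: DENY
  req#14 t=35ms: ALLOW
  req#15 t=38ms: ALLOW
  req#16 t=40ms: ALLOW
  req#17 t=41ms: ALLOW

Answer: AAAAAAAAAAAADAAAA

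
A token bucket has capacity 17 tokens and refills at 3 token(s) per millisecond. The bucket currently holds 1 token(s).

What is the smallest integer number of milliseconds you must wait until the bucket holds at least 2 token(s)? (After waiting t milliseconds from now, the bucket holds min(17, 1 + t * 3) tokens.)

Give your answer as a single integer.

Answer: 1

Derivation:
Need 1 + t * 3 >= 2, so t >= 1/3.
Smallest integer t = ceil(1/3) = 1.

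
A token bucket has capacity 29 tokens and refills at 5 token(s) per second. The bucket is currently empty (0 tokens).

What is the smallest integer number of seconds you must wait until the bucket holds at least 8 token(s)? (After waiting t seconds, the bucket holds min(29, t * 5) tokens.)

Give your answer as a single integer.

Need t * 5 >= 8, so t >= 8/5.
Smallest integer t = ceil(8/5) = 2.

Answer: 2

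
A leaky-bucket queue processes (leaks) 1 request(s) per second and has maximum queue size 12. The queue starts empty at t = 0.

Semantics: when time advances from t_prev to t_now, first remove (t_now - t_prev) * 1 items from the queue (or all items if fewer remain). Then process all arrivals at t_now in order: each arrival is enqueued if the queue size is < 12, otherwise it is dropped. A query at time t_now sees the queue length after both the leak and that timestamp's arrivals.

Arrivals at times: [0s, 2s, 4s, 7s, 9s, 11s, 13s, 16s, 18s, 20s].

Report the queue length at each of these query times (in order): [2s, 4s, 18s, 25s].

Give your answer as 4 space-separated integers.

Answer: 1 1 1 0

Derivation:
Queue lengths at query times:
  query t=2s: backlog = 1
  query t=4s: backlog = 1
  query t=18s: backlog = 1
  query t=25s: backlog = 0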